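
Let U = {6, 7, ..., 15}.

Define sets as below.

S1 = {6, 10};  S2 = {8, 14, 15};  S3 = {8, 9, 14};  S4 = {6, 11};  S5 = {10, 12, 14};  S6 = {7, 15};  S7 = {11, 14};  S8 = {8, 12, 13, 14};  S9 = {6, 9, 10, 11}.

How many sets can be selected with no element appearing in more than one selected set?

S1, S6, S7 are pairwise disjoint (S1={6,10}; S6={7,15}; S7={11,14}).
Every remaining set overlaps one of these, and no 4 of the listed sets are pairwise disjoint, so 3 is the maximum.

3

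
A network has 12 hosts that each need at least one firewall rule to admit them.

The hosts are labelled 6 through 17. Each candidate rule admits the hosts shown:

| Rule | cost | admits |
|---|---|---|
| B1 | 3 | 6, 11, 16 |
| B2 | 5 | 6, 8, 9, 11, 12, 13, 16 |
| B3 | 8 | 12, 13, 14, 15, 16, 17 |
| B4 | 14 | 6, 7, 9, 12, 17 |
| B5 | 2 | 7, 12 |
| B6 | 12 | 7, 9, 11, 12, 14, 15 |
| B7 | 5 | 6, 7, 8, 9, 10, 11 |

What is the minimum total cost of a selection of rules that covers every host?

13

B3, B7 together cover every host (B3 ∪ B7 = {6, 7, 8, 9, 10, 11, 12, 13, 14, 15, 16, 17}); total cost 8 + 5 = 13.
The greedy pick B2, B5, B3, B7 costs 20; no covering selection beats 13.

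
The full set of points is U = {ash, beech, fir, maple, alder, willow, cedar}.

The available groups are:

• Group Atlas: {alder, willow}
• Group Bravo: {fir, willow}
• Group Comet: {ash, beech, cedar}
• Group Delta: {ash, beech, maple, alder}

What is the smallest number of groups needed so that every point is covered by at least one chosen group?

Bravo, Comet, and Delta cover everything between them: the union {ash, beech, fir, maple, alder, willow, cedar} is all of U.
Only Bravo contains fir, so Bravo is forced; the remaining 5 points need at least 2 more groups (each remaining group adds at most 4) — so at least 3 groups are needed, and 3 is optimal.

3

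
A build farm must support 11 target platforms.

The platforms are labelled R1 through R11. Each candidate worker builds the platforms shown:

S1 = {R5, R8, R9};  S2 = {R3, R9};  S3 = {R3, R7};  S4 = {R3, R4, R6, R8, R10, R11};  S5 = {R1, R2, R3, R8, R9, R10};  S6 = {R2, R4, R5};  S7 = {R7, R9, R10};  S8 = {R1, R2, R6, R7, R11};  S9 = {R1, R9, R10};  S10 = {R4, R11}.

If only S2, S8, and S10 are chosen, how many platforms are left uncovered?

Union of S2, S8, S10 = {R1, R2, R3, R4, R6, R7, R9, R11}.
Not covered: R5, R8, R10 — 3 platforms.

3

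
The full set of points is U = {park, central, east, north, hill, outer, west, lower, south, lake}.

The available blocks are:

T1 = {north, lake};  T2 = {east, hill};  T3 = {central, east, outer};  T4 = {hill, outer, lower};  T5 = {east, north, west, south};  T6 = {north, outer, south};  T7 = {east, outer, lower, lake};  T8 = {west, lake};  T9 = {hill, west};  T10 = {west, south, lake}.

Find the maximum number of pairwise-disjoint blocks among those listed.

3

T2, T6, T8 are pairwise disjoint (T2={east,hill}; T6={north,outer,south}; T8={west,lake}).
Every remaining block overlaps one of these, and no 4 of the listed blocks are pairwise disjoint, so 3 is the maximum.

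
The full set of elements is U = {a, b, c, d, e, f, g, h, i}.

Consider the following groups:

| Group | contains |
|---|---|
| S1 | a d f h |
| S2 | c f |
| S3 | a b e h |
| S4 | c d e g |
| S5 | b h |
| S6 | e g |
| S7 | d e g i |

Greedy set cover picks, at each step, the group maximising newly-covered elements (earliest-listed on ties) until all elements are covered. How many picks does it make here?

4

Greedy: pick S1 (covers 4 new) → pick S4 (covers 3 new) → pick S3 (covers 1 new) → pick S7 (covers 1 new). Total picks: 4.
(The true minimum cover uses only 3 groups, so greedy is not optimal here.)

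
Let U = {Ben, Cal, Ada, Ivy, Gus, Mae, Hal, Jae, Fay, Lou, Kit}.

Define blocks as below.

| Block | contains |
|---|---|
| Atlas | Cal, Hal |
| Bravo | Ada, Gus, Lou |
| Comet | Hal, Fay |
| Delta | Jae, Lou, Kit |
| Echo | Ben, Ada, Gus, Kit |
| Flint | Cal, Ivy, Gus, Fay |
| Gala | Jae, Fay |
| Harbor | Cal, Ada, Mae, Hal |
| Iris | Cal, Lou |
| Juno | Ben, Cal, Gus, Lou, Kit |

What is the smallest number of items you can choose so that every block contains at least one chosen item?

H = {Ada, Hal, Fay, Lou} meets every block (each contains at least one member of H), and |H| = 4.
No choice of 3 items meets every block, so 4 is the minimum.

4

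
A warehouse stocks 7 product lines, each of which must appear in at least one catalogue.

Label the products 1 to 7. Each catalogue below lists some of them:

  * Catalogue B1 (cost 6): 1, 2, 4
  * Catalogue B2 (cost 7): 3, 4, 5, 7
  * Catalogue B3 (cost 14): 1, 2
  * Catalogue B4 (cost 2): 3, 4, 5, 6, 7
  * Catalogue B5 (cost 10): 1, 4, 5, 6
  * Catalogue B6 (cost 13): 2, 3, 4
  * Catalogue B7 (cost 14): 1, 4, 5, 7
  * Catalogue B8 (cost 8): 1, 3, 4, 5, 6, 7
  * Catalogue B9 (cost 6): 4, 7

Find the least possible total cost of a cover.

B1, B4 together cover every product (B1 ∪ B4 = {1, 2, 3, 4, 5, 6, 7}); total cost 6 + 2 = 8.
No covering selection has total cost below 8.

8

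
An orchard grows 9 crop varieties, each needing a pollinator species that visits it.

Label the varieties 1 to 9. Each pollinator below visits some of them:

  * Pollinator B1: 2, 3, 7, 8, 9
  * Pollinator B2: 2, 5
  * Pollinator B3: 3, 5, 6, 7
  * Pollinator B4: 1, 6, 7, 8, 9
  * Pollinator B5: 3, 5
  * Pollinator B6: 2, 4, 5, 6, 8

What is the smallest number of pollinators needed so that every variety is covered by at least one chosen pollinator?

B1 and B4 and B6 together: B1 ∪ B4 ∪ B6 = {1, 2, 3, 4, 5, 6, 7, 8, 9} — every variety is covered.
Only B4 contains 1, so B4 is forced; the remaining 4 varieties need at least 2 more pollinators (each remaining pollinator adds at most 3) — so at least 3 pollinators are needed, and 3 is optimal.

3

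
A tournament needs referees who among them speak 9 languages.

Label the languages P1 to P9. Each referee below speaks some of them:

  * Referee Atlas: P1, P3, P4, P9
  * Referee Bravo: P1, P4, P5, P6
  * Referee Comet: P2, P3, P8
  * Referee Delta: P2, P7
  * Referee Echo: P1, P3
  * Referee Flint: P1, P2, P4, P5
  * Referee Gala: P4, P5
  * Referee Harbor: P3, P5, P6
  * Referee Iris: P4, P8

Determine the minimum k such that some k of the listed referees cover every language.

4

Take {Atlas, Comet, Delta, Harbor}. Their union is {P1, P2, P3, P4, P5, P6, P7, P8, P9}, which is all 9 languages.
Only Atlas contains P9, so Atlas is forced; the remaining 5 languages need at least 3 more referees (each remaining referee adds at most 2) — so at least 4 referees are needed, and 4 is optimal.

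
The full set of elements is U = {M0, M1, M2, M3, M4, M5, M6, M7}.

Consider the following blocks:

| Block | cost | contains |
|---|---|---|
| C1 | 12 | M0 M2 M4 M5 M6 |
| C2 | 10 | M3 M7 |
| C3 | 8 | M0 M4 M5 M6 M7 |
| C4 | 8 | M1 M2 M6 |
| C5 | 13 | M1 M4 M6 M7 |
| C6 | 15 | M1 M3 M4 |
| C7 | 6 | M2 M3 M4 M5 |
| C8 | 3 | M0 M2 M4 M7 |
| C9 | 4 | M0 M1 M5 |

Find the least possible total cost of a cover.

C4, C7, C8 together cover every element (C4 ∪ C7 ∪ C8 = {M0, M1, M2, M3, M4, M5, M6, M7}); total cost 8 + 6 + 3 = 17.
The greedy pick C8, C9, C7, C3 costs 21; no covering selection beats 17.

17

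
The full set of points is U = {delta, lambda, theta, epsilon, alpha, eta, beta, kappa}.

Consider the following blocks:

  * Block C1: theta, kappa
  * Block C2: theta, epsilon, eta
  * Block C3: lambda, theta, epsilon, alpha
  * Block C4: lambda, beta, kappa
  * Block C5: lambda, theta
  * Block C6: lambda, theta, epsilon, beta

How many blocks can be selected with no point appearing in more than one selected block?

2

C2, C4 are pairwise disjoint (C2={theta,epsilon,eta}; C4={lambda,beta,kappa}).
Every remaining block overlaps one of these, and no 3 of the listed blocks are pairwise disjoint, so 2 is the maximum.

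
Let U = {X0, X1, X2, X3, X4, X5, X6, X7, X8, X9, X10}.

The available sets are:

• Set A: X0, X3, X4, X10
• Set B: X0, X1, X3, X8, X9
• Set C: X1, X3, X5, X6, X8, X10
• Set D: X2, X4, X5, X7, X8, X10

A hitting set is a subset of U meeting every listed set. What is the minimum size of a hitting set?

2

H = {X2, X3} meets every set (each contains at least one member of H), and |H| = 2.
No single element lies in every set, so at least 2 are needed and 2 is optimal.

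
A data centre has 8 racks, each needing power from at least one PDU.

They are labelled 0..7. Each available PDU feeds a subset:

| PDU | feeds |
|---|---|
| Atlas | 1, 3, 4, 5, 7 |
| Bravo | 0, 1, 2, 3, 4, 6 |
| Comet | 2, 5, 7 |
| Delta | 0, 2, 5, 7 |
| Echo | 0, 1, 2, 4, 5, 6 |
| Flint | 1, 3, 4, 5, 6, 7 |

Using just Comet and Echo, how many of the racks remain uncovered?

1

Union of Comet, Echo = {0, 1, 2, 4, 5, 6, 7}.
Not covered: 3 — 1 rack.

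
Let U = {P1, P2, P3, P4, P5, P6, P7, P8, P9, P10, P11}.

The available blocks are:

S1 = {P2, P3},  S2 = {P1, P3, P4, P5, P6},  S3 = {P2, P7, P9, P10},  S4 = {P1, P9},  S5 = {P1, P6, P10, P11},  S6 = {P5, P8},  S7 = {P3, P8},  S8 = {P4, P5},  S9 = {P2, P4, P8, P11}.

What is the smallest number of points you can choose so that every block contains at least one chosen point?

Take H = {P1, P2, P5, P8}. Each listed block contains at least one of these, so H is a hitting set of size 4.
No choice of 3 points meets every block, so 4 is the minimum.

4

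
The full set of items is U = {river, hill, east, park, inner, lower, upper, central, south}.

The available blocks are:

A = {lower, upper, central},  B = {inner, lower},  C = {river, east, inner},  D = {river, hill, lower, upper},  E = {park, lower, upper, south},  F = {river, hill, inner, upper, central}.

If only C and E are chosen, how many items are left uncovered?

Union of C, E = {river, east, park, inner, lower, upper, south}.
Not covered: hill, central — 2 items.

2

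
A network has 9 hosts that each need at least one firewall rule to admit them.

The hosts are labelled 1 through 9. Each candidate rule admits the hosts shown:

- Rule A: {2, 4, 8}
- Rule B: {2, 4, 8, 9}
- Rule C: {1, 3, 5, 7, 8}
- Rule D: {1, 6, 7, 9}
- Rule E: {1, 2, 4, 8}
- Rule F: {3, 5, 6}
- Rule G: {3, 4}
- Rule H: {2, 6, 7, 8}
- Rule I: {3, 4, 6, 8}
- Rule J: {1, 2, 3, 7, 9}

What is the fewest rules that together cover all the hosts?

3

Take {E, F, J}. Their union is {1, 2, 3, 4, 5, 6, 7, 8, 9}, which is all 9 hosts.
No 2 of the 10 rules cover everything (all 45 combinations miss at least one host), so 3 is optimal.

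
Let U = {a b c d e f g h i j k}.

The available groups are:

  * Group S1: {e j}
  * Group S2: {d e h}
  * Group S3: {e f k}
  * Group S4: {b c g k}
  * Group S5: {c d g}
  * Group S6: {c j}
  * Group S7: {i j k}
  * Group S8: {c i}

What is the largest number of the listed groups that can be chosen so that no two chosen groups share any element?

2

S2, S7 are pairwise disjoint (S2={d,e,h}; S7={i,j,k}).
Every remaining group overlaps one of these, and no 3 of the listed groups are pairwise disjoint, so 2 is the maximum.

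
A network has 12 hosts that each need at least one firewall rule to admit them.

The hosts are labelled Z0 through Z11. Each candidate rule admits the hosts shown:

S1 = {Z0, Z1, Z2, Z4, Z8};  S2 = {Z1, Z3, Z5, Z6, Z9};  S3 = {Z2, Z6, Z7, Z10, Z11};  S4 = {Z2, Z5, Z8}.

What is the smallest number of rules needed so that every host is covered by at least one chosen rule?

S1 and S2 and S3 together: S1 ∪ S2 ∪ S3 = {Z0, Z1, Z2, Z3, Z4, Z5, Z6, Z7, Z8, Z9, Z10, Z11} — every host is covered.
Each rule has at most 5 hosts, and 2·5 = 10 < 12 — so at least 3 rules are needed, and 3 is optimal.

3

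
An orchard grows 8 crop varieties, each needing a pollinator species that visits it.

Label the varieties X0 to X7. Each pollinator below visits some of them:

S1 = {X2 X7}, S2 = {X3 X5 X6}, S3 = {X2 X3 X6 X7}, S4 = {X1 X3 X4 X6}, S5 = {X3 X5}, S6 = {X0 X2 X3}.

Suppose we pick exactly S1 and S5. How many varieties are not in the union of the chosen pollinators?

4

Union of S1, S5 = {X2, X3, X5, X7}.
Not covered: X0, X1, X4, X6 — 4 varieties.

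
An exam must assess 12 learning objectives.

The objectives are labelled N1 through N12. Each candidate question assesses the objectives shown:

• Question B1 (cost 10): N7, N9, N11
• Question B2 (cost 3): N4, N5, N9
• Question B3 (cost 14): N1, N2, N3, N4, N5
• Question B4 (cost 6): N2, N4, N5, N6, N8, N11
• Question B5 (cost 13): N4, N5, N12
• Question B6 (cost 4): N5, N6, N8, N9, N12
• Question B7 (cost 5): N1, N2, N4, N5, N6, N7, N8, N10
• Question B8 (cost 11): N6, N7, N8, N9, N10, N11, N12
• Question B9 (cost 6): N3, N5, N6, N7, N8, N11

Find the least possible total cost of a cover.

15

B6, B7, B9 together cover every objective (B6 ∪ B7 ∪ B9 = {N1, N2, N3, N4, N5, N6, N7, N8, N9, N10, N11, N12}); total cost 4 + 5 + 6 = 15.
No covering selection has total cost below 15.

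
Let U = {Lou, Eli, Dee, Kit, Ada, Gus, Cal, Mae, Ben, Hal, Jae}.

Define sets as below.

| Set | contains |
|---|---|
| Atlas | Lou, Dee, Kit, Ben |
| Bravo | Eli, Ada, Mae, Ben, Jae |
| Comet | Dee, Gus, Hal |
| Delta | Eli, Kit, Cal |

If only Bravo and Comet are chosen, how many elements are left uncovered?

3

Union of Bravo, Comet = {Eli, Dee, Ada, Gus, Mae, Ben, Hal, Jae}.
Not covered: Lou, Kit, Cal — 3 elements.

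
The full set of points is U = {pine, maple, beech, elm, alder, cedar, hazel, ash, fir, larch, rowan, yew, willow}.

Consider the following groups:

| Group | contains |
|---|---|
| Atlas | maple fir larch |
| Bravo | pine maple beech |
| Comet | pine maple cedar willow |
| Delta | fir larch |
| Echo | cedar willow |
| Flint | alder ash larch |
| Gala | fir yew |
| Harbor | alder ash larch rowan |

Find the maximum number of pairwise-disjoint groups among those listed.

Bravo, Echo, Flint, Gala are pairwise disjoint (Bravo={pine,maple,beech}; Echo={cedar,willow}; Flint={alder,ash,larch}; Gala={fir,yew}).
Every remaining group overlaps one of these, and no 5 of the listed groups are pairwise disjoint, so 4 is the maximum.

4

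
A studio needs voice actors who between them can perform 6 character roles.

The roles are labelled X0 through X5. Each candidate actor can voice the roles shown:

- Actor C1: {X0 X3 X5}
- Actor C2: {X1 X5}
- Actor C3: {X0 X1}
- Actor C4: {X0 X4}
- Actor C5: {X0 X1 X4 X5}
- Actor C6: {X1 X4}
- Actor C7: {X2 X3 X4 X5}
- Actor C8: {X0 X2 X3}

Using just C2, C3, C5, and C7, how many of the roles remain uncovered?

Union of C2, C3, C5, C7 = {X0, X1, X2, X3, X4, X5} — that's every role, so 0 are uncovered.

0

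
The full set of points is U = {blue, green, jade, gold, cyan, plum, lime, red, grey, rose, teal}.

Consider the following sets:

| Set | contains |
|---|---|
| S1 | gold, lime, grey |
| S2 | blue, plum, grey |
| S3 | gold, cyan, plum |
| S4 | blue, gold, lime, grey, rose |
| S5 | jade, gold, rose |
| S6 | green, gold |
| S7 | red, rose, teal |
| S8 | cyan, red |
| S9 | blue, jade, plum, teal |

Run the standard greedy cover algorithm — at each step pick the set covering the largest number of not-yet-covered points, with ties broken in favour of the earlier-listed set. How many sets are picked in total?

4

Greedy: pick S4 (covers 5 new) → pick S9 (covers 3 new) → pick S8 (covers 2 new) → pick S6 (covers 1 new). Total picks: 4.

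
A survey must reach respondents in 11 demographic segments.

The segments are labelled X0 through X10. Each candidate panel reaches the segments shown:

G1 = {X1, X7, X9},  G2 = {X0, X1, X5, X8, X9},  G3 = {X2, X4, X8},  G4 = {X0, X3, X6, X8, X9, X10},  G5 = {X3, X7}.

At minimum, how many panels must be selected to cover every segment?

4

G2 and G3 and G4 and G5 together: G2 ∪ G3 ∪ G4 ∪ G5 = {X0, X1, X2, X3, X4, X5, X6, X7, X8, X9, X10} — every segment is covered.
Only G4 contains X6, so G4 is forced; the remaining 5 segments need at least 3 more panels (each remaining panel adds at most 2) — so at least 4 panels are needed, and 4 is optimal.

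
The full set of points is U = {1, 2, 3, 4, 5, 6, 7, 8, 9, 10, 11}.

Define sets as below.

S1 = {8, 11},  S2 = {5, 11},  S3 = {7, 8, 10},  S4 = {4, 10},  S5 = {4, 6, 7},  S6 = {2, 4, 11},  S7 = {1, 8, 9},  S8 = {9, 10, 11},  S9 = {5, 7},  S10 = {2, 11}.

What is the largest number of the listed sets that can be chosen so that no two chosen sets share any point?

4

S4, S7, S9, S10 are pairwise disjoint (S4={4,10}; S7={1,8,9}; S9={5,7}; S10={2,11}).
Every remaining set overlaps one of these, and no 5 of the listed sets are pairwise disjoint, so 4 is the maximum.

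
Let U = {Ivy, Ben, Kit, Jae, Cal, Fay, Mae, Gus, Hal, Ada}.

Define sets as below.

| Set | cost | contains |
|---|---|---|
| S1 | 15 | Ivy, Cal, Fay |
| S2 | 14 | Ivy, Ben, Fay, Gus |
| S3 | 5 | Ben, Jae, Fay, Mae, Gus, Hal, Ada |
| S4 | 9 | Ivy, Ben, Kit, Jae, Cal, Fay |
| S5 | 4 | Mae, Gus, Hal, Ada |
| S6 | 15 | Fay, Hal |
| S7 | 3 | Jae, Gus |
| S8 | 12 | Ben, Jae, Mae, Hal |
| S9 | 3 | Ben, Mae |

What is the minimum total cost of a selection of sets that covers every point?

S4, S5 together cover every point (S4 ∪ S5 = {Ivy, Ben, Kit, Jae, Cal, Fay, Mae, Gus, Hal, Ada}); total cost 9 + 4 = 13.
The greedy pick S3, S4 costs 14; no covering selection beats 13.

13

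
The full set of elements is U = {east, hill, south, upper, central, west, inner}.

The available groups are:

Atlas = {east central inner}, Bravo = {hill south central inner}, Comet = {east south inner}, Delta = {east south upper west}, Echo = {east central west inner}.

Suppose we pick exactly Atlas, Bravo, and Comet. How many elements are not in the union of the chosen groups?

2

Union of Atlas, Bravo, Comet = {east, hill, south, central, inner}.
Not covered: upper, west — 2 elements.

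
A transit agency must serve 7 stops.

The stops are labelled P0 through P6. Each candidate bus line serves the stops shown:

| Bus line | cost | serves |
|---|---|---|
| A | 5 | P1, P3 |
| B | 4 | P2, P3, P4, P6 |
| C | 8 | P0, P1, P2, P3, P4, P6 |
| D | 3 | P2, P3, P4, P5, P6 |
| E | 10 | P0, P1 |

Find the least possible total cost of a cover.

11

C, D together cover every stop (C ∪ D = {P0, P1, P2, P3, P4, P5, P6}); total cost 8 + 3 = 11.
No covering selection has total cost below 11.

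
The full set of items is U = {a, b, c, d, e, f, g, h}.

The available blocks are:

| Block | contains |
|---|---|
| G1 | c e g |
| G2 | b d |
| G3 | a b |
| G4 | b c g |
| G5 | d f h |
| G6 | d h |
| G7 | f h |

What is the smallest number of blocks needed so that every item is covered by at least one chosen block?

Take {G1, G3, G5}. Their union is {a, b, c, d, e, f, g, h}, which is all 8 items.
Each block has at most 3 items, and 2·3 = 6 < 8 — so at least 3 blocks are needed, and 3 is optimal.

3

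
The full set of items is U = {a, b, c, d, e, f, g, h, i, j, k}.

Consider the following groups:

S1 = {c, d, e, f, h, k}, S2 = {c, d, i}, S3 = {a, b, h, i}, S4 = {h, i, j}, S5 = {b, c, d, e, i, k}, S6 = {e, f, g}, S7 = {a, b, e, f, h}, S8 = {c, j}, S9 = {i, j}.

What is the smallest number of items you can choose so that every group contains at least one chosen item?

Take T = {f, i, j}. Each listed group contains at least one of these, so T is a hitting set of size 3.
The groups S3, S6, S8 are pairwise disjoint, so any hitting set needs a separate item for each — at least 3. Hence 3 is optimal.

3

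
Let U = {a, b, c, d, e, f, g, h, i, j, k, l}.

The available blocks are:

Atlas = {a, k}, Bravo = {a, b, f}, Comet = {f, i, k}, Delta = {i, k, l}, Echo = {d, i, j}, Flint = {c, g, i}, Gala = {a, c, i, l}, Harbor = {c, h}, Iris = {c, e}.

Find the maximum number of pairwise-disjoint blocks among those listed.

3

Bravo, Delta, Iris are pairwise disjoint (Bravo={a,b,f}; Delta={i,k,l}; Iris={c,e}).
Every remaining block overlaps one of these, and no 4 of the listed blocks are pairwise disjoint, so 3 is the maximum.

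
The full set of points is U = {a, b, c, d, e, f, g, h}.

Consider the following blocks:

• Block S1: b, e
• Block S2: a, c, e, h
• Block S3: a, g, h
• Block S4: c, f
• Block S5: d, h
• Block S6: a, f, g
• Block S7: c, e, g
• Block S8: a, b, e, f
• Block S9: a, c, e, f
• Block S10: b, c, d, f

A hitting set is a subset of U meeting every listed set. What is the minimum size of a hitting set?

T = {e, f, h} meets every block (each contains at least one member of T), and |T| = 3.
The blocks S1, S3, S4 are pairwise disjoint, so any hitting set needs a separate point for each — at least 3. Hence 3 is optimal.

3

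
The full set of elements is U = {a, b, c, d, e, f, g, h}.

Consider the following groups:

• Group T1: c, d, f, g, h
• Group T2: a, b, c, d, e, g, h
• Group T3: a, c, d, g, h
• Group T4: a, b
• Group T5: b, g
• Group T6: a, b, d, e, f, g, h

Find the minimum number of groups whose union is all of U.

2

T2 and T6 cover everything between them: the union {a, b, c, d, e, f, g, h} is all of U.
No single group has all 8 elements (the largest, T2, has 7), so 2 is optimal.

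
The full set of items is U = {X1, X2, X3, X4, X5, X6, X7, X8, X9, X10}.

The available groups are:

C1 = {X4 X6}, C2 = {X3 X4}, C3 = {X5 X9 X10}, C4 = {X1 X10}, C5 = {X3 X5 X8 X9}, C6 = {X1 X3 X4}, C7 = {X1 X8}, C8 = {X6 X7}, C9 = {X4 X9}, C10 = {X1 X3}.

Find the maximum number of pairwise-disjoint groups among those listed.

C2, C3, C7, C8 are pairwise disjoint (C2={X3,X4}; C3={X5,X9,X10}; C7={X1,X8}; C8={X6,X7}).
Every remaining group overlaps one of these, and no 5 of the listed groups are pairwise disjoint, so 4 is the maximum.

4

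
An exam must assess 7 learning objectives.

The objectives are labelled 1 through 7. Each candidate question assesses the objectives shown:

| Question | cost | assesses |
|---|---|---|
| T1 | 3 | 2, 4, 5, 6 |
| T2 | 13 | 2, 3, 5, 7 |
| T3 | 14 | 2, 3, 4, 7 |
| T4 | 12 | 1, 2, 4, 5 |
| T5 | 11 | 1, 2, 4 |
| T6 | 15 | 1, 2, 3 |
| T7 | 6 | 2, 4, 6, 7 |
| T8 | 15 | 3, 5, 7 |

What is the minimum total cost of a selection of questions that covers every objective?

24

T1, T6, T7 together cover every objective (T1 ∪ T6 ∪ T7 = {1, 2, 3, 4, 5, 6, 7}); total cost 3 + 15 + 6 = 24.
No covering selection has total cost below 24.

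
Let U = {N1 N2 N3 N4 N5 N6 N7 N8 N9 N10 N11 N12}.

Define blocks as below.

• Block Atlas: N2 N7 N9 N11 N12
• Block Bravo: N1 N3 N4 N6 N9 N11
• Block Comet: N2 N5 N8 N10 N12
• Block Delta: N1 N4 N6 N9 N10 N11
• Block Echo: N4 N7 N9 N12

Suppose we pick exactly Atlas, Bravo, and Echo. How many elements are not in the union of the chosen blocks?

3

Union of Atlas, Bravo, Echo = {N1, N2, N3, N4, N6, N7, N9, N11, N12}.
Not covered: N5, N8, N10 — 3 elements.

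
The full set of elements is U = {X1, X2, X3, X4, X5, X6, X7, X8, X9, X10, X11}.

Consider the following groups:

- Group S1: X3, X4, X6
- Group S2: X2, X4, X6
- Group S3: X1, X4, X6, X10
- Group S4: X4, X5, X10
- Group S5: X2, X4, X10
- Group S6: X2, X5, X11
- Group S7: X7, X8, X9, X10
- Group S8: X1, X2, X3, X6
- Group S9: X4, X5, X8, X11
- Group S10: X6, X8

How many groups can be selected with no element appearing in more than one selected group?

3

S1, S6, S7 are pairwise disjoint (S1={X3,X4,X6}; S6={X2,X5,X11}; S7={X7,X8,X9,X10}).
Every remaining group overlaps one of these, and no 4 of the listed groups are pairwise disjoint, so 3 is the maximum.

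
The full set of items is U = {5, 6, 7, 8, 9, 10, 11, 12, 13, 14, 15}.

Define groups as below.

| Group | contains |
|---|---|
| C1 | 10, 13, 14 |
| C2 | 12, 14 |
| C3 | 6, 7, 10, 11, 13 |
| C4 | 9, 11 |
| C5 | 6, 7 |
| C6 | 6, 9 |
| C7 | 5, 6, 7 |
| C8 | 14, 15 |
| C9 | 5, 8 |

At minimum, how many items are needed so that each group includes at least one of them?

Take H = {6, 8, 11, 14}. Each listed group contains at least one of these, so H is a hitting set of size 4.
The groups C4, C5, C8, C9 are pairwise disjoint, so any hitting set needs a separate item for each — at least 4. Hence 4 is optimal.

4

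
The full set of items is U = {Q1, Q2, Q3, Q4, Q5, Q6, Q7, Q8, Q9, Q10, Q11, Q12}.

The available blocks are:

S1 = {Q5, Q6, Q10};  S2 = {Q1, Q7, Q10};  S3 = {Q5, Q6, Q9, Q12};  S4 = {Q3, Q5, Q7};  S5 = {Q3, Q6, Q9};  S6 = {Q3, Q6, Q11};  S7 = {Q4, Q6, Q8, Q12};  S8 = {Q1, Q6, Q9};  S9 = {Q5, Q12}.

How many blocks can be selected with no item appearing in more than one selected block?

S2, S6, S9 are pairwise disjoint (S2={Q1,Q7,Q10}; S6={Q3,Q6,Q11}; S9={Q5,Q12}).
Every remaining block overlaps one of these, and no 4 of the listed blocks are pairwise disjoint, so 3 is the maximum.

3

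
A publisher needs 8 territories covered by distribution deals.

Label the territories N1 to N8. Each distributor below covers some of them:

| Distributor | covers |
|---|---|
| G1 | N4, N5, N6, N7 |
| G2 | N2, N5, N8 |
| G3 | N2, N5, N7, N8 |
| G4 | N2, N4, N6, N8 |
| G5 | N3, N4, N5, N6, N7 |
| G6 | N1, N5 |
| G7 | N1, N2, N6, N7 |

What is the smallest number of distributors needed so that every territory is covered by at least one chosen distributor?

Take {G2, G5, G6}. Their union is {N1, N2, N3, N4, N5, N6, N7, N8}, which is all 8 territories.
Only G5 contains N3, so G5 is forced; the remaining 3 territories need at least 2 more distributors (each remaining distributor adds at most 2) — so at least 3 distributors are needed, and 3 is optimal.

3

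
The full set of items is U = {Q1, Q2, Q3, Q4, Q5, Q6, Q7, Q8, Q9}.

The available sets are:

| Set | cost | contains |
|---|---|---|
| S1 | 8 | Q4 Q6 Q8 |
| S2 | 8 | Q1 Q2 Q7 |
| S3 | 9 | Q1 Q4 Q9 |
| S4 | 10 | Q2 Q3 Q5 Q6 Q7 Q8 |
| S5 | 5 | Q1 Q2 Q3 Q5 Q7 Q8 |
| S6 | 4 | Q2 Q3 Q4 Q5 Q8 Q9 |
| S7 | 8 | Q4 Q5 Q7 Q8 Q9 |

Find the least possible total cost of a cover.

S1, S5, S6 together cover every item (S1 ∪ S5 ∪ S6 = {Q1, Q2, Q3, Q4, Q5, Q6, Q7, Q8, Q9}); total cost 8 + 5 + 4 = 17.
No covering selection has total cost below 17.

17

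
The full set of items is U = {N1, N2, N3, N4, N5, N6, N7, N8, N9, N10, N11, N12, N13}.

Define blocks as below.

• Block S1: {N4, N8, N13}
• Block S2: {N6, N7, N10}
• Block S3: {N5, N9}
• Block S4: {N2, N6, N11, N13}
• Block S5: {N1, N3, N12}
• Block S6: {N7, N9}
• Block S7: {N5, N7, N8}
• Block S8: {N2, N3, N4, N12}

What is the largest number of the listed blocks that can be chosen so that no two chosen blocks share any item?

4

S1, S2, S3, S5 are pairwise disjoint (S1={N4,N8,N13}; S2={N6,N7,N10}; S3={N5,N9}; S5={N1,N3,N12}).
Every remaining block overlaps one of these, and no 5 of the listed blocks are pairwise disjoint, so 4 is the maximum.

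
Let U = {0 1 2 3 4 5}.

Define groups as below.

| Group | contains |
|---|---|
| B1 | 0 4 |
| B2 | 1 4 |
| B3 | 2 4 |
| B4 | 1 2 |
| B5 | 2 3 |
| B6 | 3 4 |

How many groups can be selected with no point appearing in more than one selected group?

B1, B4 are pairwise disjoint (B1={0,4}; B4={1,2}).
Every remaining group overlaps one of these, and no 3 of the listed groups are pairwise disjoint, so 2 is the maximum.

2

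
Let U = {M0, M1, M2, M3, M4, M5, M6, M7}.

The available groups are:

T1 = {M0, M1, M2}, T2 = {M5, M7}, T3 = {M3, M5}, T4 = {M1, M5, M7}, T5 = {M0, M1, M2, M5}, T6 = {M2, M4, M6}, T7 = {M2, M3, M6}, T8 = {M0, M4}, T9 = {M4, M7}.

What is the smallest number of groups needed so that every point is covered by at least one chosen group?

3

T5 and T7 and T9 together: T5 ∪ T7 ∪ T9 = {M0, M1, M2, M3, M4, M5, M6, M7} — every point is covered.
No 2 of the 9 groups cover everything (all 36 combinations miss at least one point), so 3 is optimal.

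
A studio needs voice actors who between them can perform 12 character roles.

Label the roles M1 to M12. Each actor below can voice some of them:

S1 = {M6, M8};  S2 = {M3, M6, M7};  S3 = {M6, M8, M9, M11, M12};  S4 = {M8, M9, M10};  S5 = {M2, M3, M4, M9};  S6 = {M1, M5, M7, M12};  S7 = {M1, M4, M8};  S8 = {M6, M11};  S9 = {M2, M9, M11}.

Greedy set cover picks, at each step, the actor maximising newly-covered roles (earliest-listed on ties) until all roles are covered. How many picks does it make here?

Greedy: pick S3 (covers 5 new) → pick S5 (covers 3 new) → pick S6 (covers 3 new) → pick S4 (covers 1 new). Total picks: 4.

4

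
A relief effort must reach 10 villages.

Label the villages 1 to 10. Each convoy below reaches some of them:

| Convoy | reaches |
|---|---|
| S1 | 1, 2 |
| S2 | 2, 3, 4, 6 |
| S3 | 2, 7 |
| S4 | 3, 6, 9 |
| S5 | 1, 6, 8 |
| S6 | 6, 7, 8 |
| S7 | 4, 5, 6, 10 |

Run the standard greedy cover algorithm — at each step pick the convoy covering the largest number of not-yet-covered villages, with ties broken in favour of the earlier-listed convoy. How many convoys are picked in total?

5

Greedy: pick S2 (covers 4 new) → pick S5 (covers 2 new) → pick S7 (covers 2 new) → pick S3 (covers 1 new) → pick S4 (covers 1 new). Total picks: 5.
(The true minimum cover uses only 4 convoys, so greedy is not optimal here.)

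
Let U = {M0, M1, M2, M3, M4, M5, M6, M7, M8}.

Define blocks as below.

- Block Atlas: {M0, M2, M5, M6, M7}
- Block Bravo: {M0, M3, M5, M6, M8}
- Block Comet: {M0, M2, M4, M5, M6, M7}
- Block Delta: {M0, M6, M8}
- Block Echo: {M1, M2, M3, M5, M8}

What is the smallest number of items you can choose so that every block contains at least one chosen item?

H = {M0, M8} meets every block (each contains at least one member of H), and |H| = 2.
No single item lies in every block, so at least 2 are needed and 2 is optimal.

2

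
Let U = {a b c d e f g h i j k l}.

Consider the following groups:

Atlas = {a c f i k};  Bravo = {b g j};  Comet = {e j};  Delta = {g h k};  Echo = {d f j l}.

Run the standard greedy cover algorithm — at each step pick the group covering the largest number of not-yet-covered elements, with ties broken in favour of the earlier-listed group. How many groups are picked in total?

Greedy: pick Atlas (covers 5 new) → pick Bravo (covers 3 new) → pick Echo (covers 2 new) → pick Comet (covers 1 new) → pick Delta (covers 1 new). Total picks: 5.

5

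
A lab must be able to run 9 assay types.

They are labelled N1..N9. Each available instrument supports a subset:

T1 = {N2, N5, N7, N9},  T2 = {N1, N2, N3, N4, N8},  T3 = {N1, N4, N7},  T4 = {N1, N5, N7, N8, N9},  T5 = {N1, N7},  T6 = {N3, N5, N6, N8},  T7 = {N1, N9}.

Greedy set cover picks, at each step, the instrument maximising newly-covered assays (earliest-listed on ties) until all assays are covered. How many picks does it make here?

Greedy: pick T2 (covers 5 new) → pick T1 (covers 3 new) → pick T6 (covers 1 new). Total picks: 3.

3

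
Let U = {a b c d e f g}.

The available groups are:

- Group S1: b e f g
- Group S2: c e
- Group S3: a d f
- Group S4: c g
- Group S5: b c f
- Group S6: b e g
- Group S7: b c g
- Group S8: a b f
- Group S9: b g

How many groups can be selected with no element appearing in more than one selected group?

3

S2, S3, S9 are pairwise disjoint (S2={c,e}; S3={a,d,f}; S9={b,g}).
Every remaining group overlaps one of these, and no 4 of the listed groups are pairwise disjoint, so 3 is the maximum.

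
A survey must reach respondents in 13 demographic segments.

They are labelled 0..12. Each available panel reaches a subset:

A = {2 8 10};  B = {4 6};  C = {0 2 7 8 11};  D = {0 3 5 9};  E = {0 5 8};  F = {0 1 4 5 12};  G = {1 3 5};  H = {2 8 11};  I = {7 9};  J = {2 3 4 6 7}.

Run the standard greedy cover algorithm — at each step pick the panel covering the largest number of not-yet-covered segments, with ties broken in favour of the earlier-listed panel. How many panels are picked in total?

Greedy: pick C (covers 5 new) → pick F (covers 4 new) → pick D (covers 2 new) → pick A (covers 1 new) → pick B (covers 1 new). Total picks: 5.

5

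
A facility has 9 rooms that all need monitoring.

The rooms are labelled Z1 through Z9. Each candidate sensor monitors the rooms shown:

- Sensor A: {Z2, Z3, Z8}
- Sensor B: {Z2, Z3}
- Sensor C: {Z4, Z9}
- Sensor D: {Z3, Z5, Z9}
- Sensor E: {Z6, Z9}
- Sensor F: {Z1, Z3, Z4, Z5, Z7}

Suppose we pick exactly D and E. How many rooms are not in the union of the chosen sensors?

5

Union of D, E = {Z3, Z5, Z6, Z9}.
Not covered: Z1, Z2, Z4, Z7, Z8 — 5 rooms.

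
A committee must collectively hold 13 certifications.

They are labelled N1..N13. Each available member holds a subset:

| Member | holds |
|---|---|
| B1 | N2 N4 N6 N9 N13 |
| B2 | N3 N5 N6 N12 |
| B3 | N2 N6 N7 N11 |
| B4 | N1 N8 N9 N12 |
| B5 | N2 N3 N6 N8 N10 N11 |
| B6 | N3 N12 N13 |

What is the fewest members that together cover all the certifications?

5

Take {B1, B2, B3, B4, B5}. Their union is {N1, N2, N3, N4, N5, N6, N7, N8, N9, N10, N11, N12, N13}, which is all 13 certifications.
No 4 of the 6 members cover everything (all 15 combinations miss at least one certification), so 5 is optimal.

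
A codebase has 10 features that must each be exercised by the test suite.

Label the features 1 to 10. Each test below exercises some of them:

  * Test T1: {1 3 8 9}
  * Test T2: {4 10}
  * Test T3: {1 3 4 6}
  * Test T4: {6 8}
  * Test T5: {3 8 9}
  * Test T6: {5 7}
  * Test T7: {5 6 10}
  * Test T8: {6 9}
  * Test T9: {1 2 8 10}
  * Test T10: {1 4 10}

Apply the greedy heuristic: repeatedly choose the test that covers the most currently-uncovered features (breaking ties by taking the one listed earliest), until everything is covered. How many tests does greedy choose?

Greedy: pick T1 (covers 4 new) → pick T7 (covers 3 new) → pick T2 (covers 1 new) → pick T6 (covers 1 new) → pick T9 (covers 1 new). Total picks: 5.
(The true minimum cover uses only 4 tests, so greedy is not optimal here.)

5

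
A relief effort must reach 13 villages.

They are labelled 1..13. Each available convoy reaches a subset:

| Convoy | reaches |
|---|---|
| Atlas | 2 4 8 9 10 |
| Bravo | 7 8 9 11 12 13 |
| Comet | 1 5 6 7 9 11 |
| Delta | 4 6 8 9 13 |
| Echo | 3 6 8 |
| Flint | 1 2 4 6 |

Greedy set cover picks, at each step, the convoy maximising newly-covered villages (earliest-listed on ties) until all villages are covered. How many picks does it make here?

5

Greedy: pick Bravo (covers 6 new) → pick Flint (covers 4 new) → pick Atlas (covers 1 new) → pick Comet (covers 1 new) → pick Echo (covers 1 new). Total picks: 5.
(The true minimum cover uses only 4 convoys, so greedy is not optimal here.)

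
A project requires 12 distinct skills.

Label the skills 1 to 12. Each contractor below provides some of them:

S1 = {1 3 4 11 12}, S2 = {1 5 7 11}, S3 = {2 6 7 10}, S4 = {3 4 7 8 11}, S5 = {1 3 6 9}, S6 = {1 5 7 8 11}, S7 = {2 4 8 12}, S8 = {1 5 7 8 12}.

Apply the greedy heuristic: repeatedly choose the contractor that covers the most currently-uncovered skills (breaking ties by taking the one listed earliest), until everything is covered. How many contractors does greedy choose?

4

Greedy: pick S1 (covers 5 new) → pick S3 (covers 4 new) → pick S6 (covers 2 new) → pick S5 (covers 1 new). Total picks: 4.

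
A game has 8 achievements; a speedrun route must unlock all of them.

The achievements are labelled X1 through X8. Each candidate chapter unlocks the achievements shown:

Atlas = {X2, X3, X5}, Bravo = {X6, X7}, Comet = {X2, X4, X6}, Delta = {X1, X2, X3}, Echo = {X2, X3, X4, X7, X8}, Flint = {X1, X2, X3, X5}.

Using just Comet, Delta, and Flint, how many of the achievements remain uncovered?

Union of Comet, Delta, Flint = {X1, X2, X3, X4, X5, X6}.
Not covered: X7, X8 — 2 achievements.

2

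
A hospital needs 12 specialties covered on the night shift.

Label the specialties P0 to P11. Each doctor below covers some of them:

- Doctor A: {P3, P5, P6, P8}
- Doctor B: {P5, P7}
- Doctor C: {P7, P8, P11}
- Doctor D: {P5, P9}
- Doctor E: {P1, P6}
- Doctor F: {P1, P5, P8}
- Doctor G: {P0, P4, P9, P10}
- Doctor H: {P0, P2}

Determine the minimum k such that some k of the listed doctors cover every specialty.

5

Take {A, C, F, G, H}. Their union is {P0, P1, P2, P3, P4, P5, P6, P7, P8, P9, P10, P11}, which is all 12 specialties.
No 4 of the 8 doctors cover everything (all 70 combinations miss at least one specialty), so 5 is optimal.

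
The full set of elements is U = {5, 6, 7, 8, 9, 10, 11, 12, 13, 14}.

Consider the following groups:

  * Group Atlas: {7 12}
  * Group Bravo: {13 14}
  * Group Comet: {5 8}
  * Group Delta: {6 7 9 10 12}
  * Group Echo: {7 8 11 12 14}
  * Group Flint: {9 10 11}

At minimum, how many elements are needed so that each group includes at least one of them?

4

The 4 elements {8, 10, 12, 14} hit every group.
The groups Atlas, Bravo, Comet, Flint are pairwise disjoint, so any hitting set needs a separate element for each — at least 4. Hence 4 is optimal.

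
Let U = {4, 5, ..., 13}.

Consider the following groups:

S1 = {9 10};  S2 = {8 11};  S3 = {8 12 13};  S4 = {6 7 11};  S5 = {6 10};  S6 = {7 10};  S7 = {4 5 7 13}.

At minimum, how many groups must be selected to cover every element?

S1 and S3 and S4 and S7 together: S1 ∪ S3 ∪ S4 ∪ S7 = {4, 5, 6, 7, 8, 9, 10, 11, 12, 13} — every element is covered.
Only S7 contains 4, so S7 is forced; the remaining 6 elements need at least 3 more groups (each remaining group adds at most 2) — so at least 4 groups are needed, and 4 is optimal.

4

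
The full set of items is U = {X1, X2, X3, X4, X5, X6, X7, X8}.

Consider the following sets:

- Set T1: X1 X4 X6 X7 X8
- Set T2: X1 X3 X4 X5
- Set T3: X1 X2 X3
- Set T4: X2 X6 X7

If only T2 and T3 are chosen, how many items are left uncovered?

3

Union of T2, T3 = {X1, X2, X3, X4, X5}.
Not covered: X6, X7, X8 — 3 items.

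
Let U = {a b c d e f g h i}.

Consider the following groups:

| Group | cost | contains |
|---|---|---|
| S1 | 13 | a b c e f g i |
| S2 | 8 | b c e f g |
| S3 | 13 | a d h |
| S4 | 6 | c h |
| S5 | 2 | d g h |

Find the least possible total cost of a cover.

15

S1, S5 together cover every item (S1 ∪ S5 = {a, b, c, d, e, f, g, h, i}); total cost 13 + 2 = 15.
The greedy pick S5, S2, S1 costs 23; no covering selection beats 15.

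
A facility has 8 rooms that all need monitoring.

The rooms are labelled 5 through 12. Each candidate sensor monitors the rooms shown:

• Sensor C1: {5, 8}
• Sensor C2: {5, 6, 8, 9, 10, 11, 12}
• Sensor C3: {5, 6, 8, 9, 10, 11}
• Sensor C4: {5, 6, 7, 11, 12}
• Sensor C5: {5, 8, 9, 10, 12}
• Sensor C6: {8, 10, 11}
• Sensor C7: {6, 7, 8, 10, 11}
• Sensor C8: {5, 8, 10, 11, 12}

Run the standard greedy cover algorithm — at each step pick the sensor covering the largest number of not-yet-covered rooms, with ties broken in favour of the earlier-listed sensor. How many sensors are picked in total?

Greedy: pick C2 (covers 7 new) → pick C4 (covers 1 new). Total picks: 2.

2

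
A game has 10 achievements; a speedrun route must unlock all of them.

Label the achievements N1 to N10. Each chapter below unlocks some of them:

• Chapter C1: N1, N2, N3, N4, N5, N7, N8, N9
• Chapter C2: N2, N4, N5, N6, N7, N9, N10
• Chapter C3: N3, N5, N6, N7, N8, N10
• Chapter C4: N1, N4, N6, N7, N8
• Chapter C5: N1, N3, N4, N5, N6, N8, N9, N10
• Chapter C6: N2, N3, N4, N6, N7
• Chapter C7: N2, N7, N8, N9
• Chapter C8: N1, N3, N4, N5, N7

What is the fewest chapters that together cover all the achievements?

C2 and C5 together: C2 ∪ C5 = {N1, N2, N3, N4, N5, N6, N7, N8, N9, N10} — every achievement is covered.
No single chapter has all 10 achievements (the largest, C1, has 8), so 2 is optimal.

2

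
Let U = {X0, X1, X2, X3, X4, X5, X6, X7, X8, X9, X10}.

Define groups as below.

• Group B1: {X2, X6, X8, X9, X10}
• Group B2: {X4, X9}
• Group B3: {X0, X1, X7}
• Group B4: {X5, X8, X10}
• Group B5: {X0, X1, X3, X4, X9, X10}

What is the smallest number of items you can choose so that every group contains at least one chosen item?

Take H = {X7, X9, X10}. Each listed group contains at least one of these, so H is a hitting set of size 3.
The groups B2, B3, B4 are pairwise disjoint, so any hitting set needs a separate item for each — at least 3. Hence 3 is optimal.

3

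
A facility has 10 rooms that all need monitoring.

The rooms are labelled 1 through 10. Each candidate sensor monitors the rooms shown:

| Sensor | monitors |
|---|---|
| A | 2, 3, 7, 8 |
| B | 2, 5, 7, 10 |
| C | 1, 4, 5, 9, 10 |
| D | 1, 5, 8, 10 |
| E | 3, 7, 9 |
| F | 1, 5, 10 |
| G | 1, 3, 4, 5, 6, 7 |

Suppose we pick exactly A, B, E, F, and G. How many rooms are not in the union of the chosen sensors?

Union of A, B, E, F, G = {1, 2, 3, 4, 5, 6, 7, 8, 9, 10} — that's every room, so 0 are uncovered.

0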